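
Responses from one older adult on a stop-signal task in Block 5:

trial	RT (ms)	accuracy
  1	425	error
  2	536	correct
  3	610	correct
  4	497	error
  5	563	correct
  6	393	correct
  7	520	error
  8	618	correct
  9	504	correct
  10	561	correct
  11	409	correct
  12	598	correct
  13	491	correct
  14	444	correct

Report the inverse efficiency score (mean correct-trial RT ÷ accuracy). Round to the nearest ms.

Correct trials (n=11): 536, 610, 563, 393, 618, 504, 561, 409, 598, 491, 444
Mean correct RT = 5727/11 = 520.6364 ms
Proportion correct = 11/14
IES = 520.6364 / (11/14) = 662.628 ms

663 ms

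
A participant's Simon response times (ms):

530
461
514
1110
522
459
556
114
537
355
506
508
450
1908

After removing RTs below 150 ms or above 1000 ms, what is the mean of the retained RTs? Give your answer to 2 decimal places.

490.73 ms

Excluded: 114, 1110, 1908
Retained (n=11): Σ = 5398
Mean = 5398/11 = 490.7273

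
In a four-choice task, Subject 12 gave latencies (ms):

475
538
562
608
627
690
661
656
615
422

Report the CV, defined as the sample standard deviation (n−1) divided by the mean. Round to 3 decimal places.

n = 10, Σ = 5854, M = 585.4000
Σ(x−M)² = 66440.400; s = √(66440.400/9) = 85.9201
CV = 85.9201 / 585.4000 = 0.14677

0.147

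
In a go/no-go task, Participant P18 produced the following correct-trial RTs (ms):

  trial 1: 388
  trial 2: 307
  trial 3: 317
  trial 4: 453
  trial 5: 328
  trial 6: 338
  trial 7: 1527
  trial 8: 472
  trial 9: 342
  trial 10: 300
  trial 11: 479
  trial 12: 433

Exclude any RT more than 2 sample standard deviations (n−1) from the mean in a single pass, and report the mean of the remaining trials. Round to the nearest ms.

378 ms

n = 12, ΣRT = 5684, M = 473.667
Σ(x−M)² = 1258404.67; s = √(1258404.67/11) = 338.231
Cutoffs: 473.667 ± 2·338.231 → [-202.8, 1150.1]
Outside: 1527 → excluded.
Retained (n=11): Σ = 4157, mean = 4157/11 = 377.909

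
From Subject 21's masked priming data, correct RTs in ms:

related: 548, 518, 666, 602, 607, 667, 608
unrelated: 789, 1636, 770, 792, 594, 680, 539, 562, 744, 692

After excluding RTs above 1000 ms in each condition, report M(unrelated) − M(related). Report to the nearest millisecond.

unrelated: exclude 1636
M(related) = 4216/7 = 602.286
M(unrelated) = 6162/9 = 684.667
Difference = 684.667 − 602.286 = 82.381 ms

82 ms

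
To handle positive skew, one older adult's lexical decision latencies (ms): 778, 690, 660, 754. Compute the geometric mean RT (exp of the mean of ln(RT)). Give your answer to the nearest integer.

719 ms

ln(RT): 6.6567, 6.5367, 6.4922, 6.6254
Mean ln(RT) = 26.3111/4 = 6.57776
Geometric mean = exp(6.57776) = 718.93 ms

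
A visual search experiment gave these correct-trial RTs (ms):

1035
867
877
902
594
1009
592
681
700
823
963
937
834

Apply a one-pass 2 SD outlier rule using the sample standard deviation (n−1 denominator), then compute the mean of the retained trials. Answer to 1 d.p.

n = 13, ΣRT = 10814, M = 831.846
Σ(x−M)² = 263427.69; s = √(263427.69/12) = 148.163
Cutoffs: 831.846 ± 2·148.163 → [535.5, 1128.2]
No RTs fall outside the cutoffs; all 13 retained. Mean = 10814/13 = 831.846

831.8 ms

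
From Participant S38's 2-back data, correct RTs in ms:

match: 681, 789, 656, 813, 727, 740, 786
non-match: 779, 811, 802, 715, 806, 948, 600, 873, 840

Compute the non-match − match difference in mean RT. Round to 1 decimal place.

M(match) = 5192/7 = 741.714
M(non-match) = 7174/9 = 797.111
Difference = 797.111 − 741.714 = 55.397 ms

55.4 ms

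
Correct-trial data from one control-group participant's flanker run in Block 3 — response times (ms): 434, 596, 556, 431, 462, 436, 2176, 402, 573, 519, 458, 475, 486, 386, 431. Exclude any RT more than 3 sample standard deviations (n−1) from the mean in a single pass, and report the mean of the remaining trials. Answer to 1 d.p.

474.6 ms

n = 15, ΣRT = 8821, M = 588.067
Σ(x−M)² = 2755284.93; s = √(2755284.93/14) = 443.628
Cutoffs: 588.067 ± 3·443.628 → [-742.8, 1919.0]
Outside: 2176 → excluded.
Retained (n=14): Σ = 6645, mean = 6645/14 = 474.643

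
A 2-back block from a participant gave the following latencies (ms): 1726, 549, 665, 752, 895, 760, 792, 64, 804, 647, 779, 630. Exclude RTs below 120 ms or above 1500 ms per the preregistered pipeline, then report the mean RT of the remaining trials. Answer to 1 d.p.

Excluded: 64, 1726
Retained (n=10): Σ = 7273
Mean = 7273/10 = 727.3000

727.3 ms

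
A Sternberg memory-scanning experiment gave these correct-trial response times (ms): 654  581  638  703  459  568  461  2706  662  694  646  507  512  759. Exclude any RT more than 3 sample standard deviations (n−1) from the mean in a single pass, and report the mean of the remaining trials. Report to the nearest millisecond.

603 ms

n = 14, ΣRT = 10550, M = 753.571
Σ(x−M)² = 4217083.43; s = √(4217083.43/13) = 569.553
Cutoffs: 753.571 ± 3·569.553 → [-955.1, 2462.2]
Outside: 2706 → excluded.
Retained (n=13): Σ = 7844, mean = 7844/13 = 603.385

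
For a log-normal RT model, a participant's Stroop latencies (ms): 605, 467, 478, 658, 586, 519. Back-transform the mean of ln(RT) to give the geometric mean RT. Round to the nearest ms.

548 ms

ln(RT): 6.4052, 6.1463, 6.1696, 6.4892, 6.3733, 6.2519
Mean ln(RT) = 37.8356/6 = 6.30593
Geometric mean = exp(6.30593) = 547.81 ms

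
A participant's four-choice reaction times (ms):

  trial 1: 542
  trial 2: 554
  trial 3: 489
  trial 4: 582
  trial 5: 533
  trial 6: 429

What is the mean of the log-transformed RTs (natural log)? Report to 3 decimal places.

ln(RT): 6.2953, 6.3172, 6.1924, 6.3665, 6.2785, 6.0615
Σ ln(RT) = 37.5112
Mean = 37.5112/6 = 6.25187

6.252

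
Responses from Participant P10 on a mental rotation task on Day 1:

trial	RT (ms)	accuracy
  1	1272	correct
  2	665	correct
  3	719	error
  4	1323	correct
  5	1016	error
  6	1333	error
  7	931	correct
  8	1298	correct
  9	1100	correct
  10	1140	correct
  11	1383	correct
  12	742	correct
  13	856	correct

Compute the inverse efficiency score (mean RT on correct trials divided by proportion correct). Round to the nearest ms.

Correct trials (n=10): 1272, 665, 1323, 931, 1298, 1100, 1140, 1383, 742, 856
Mean correct RT = 10710/10 = 1071.0000 ms
Proportion correct = 10/13
IES = 1071.0000 / (10/13) = 1392.300 ms

1392 ms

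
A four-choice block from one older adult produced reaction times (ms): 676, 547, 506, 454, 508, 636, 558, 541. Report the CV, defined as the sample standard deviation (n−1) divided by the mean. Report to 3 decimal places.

n = 8, Σ = 4426, M = 553.2500
Σ(x−M)² = 36257.500; s = √(36257.500/7) = 71.9697
CV = 71.9697 / 553.2500 = 0.13009

0.130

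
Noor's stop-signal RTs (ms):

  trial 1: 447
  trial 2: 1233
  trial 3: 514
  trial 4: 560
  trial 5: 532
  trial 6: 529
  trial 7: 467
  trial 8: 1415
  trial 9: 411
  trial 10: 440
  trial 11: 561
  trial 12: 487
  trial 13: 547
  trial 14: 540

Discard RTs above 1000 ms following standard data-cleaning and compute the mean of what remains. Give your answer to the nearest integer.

Excluded: 1233, 1415
Retained (n=12): Σ = 6035
Mean = 6035/12 = 502.9167

503 ms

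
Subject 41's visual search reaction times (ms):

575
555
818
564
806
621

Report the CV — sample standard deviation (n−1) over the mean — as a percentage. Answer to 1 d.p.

n = 6, Σ = 3939, M = 656.5000
Σ(x−M)² = 75193.500; s = √(75193.500/5) = 122.6324
CV = 122.6324 / 656.5000 = 0.18680 = 18.680%

18.7%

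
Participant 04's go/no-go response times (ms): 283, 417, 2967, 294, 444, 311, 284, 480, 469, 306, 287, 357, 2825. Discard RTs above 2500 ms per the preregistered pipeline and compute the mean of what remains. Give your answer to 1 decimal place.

Excluded: 2825, 2967
Retained (n=11): Σ = 3932
Mean = 3932/11 = 357.4545

357.5 ms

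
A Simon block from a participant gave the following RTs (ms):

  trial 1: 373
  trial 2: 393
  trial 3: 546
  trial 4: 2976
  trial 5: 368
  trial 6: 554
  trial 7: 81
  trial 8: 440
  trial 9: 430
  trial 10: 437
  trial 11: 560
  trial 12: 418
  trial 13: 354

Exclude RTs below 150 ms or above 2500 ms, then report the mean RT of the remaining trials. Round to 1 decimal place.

Excluded: 81, 2976
Retained (n=11): Σ = 4873
Mean = 4873/11 = 443.0000

443.0 ms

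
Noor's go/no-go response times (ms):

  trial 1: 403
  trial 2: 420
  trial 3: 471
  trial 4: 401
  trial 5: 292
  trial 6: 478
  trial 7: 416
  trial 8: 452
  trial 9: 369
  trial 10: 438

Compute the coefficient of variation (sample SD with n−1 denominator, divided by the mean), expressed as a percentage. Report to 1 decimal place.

13.1%

n = 10, Σ = 4140, M = 414.0000
Σ(x−M)² = 26604.000; s = √(26604.000/9) = 54.3691
CV = 54.3691 / 414.0000 = 0.13133 = 13.133%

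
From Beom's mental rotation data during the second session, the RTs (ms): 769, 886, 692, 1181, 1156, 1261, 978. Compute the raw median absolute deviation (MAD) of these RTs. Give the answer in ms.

Sorted: 692, 769, 886, 978, 1156, 1181, 1261 → median = 978
|x − 978|: 209, 92, 286, 203, 178, 283, 0
Sorted deviations: 0, 92, 178, 203, 209, 283, 286 → MAD = 203

203 ms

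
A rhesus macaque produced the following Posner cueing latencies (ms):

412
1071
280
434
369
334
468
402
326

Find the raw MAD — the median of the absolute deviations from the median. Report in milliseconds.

Sorted: 280, 326, 334, 369, 402, 412, 434, 468, 1071 → median = 402
|x − 402|: 10, 669, 122, 32, 33, 68, 66, 0, 76
Sorted deviations: 0, 10, 32, 33, 66, 68, 76, 122, 669 → MAD = 66

66 ms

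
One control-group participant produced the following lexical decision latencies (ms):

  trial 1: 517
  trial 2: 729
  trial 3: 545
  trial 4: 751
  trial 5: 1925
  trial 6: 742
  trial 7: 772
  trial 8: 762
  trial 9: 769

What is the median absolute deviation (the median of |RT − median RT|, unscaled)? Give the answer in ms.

Sorted: 517, 545, 729, 742, 751, 762, 769, 772, 1925 → median = 751
|x − 751|: 234, 22, 206, 0, 1174, 9, 21, 11, 18
Sorted deviations: 0, 9, 11, 18, 21, 22, 206, 234, 1174 → MAD = 21

21 ms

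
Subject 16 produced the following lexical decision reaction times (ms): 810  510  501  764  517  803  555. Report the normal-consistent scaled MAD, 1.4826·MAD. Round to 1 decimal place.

Sorted: 501, 510, 517, 555, 764, 803, 810 → median = 555
|x − 555| sorted: 0, 38, 45, 54, 209, 248, 255 → MAD = 54
Robust SD ≈ 1.4826 × 54 = 80.060

80.1 ms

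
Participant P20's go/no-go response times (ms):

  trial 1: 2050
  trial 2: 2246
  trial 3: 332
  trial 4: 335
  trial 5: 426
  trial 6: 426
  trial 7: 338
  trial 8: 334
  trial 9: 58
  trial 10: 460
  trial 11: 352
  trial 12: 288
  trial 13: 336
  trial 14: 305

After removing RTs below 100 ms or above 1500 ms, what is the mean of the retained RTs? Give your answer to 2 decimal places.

357.45 ms

Excluded: 58, 2050, 2246
Retained (n=11): Σ = 3932
Mean = 3932/11 = 357.4545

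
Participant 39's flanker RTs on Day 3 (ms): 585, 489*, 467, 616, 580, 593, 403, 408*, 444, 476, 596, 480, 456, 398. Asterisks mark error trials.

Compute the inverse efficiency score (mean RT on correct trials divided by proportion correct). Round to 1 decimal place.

Correct trials (n=12): 585, 467, 616, 580, 593, 403, 444, 476, 596, 480, 456, 398
Mean correct RT = 6094/12 = 507.8333 ms
Proportion correct = 12/14
IES = 507.8333 / (12/14) = 592.472 ms

592.5 ms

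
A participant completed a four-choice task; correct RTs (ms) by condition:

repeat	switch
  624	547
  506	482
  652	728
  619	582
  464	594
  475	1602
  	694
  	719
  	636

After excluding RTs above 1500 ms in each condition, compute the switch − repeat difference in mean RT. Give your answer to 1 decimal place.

66.1 ms

switch: exclude 1602
M(repeat) = 3340/6 = 556.667
M(switch) = 4982/8 = 622.750
Difference = 622.750 − 556.667 = 66.083 ms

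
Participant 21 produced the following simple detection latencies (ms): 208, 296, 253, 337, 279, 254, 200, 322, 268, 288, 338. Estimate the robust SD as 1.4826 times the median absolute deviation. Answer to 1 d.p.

38.5 ms

Sorted: 200, 208, 253, 254, 268, 279, 288, 296, 322, 337, 338 → median = 279
|x − 279| sorted: 0, 9, 11, 17, 25, 26, 43, 58, 59, 71, 79 → MAD = 26
Robust SD ≈ 1.4826 × 26 = 38.548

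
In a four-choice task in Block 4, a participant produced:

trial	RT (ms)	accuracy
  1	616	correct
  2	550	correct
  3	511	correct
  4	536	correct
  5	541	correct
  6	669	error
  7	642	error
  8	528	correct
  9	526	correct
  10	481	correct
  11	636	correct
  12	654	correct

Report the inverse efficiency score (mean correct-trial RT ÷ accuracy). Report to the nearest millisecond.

669 ms

Correct trials (n=10): 616, 550, 511, 536, 541, 528, 526, 481, 636, 654
Mean correct RT = 5579/10 = 557.9000 ms
Proportion correct = 10/12
IES = 557.9000 / (10/12) = 669.480 ms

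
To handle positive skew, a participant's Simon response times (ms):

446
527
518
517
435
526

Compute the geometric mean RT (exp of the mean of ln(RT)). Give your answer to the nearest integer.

493 ms

ln(RT): 6.1003, 6.2672, 6.2500, 6.2480, 6.0753, 6.2653
Mean ln(RT) = 37.2062/6 = 6.20103
Geometric mean = exp(6.20103) = 493.26 ms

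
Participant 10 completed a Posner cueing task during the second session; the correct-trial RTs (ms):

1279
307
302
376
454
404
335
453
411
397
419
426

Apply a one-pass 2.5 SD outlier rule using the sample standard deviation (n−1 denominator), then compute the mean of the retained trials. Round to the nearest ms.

389 ms

n = 12, ΣRT = 5563, M = 463.583
Σ(x−M)² = 754088.92; s = √(754088.92/11) = 261.827
Cutoffs: 463.583 ± 2.5·261.827 → [-191.0, 1118.2]
Outside: 1279 → excluded.
Retained (n=11): Σ = 4284, mean = 4284/11 = 389.455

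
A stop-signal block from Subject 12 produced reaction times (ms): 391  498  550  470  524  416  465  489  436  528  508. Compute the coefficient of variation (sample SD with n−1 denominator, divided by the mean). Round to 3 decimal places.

n = 11, Σ = 5275, M = 479.5455
Σ(x−M)² = 24604.727; s = √(24604.727/10) = 49.6032
CV = 49.6032 / 479.5455 = 0.10344

0.103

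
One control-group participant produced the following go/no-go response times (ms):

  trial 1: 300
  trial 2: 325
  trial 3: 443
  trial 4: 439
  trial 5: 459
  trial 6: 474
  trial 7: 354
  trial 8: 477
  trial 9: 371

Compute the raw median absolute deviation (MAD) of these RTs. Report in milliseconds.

38 ms

Sorted: 300, 325, 354, 371, 439, 443, 459, 474, 477 → median = 439
|x − 439|: 139, 114, 4, 0, 20, 35, 85, 38, 68
Sorted deviations: 0, 4, 20, 35, 38, 68, 85, 114, 139 → MAD = 38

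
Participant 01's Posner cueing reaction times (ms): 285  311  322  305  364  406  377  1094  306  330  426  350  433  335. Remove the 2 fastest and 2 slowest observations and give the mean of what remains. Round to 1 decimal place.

352.7 ms

Sorted: 285, 305, 306, 311, 322, 330, 335, 350, 364, 377, 406, 426, 433, 1094
Drop lowest 2 (285, 305) and highest 2 (433, 1094)
Remaining (n=10): Σ = 3527, mean = 3527/10 = 352.700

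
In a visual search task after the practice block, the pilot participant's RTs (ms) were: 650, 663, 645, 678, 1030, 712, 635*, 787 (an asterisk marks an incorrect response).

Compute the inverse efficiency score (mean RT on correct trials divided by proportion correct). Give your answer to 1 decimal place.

Correct trials (n=7): 650, 663, 645, 678, 1030, 712, 787
Mean correct RT = 5165/7 = 737.8571 ms
Proportion correct = 7/8
IES = 737.8571 / (7/8) = 843.265 ms

843.3 ms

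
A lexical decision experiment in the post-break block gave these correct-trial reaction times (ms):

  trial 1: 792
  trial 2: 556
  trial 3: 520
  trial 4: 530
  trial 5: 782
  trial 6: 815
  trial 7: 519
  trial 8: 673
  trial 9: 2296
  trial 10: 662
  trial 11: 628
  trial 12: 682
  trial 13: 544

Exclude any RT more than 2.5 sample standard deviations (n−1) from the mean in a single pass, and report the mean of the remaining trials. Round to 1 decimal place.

641.9 ms

n = 13, ΣRT = 9999, M = 769.154
Σ(x−M)² = 2660273.69; s = √(2660273.69/12) = 470.839
Cutoffs: 769.154 ± 2.5·470.839 → [-407.9, 1946.3]
Outside: 2296 → excluded.
Retained (n=12): Σ = 7703, mean = 7703/12 = 641.917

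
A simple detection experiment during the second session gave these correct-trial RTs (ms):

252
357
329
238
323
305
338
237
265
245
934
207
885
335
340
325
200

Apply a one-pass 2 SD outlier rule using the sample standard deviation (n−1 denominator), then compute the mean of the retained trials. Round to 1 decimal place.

286.4 ms

n = 17, ΣRT = 6115, M = 359.706
Σ(x−M)² = 726133.53; s = √(726133.53/16) = 213.034
Cutoffs: 359.706 ± 2·213.034 → [-66.4, 785.8]
Outside: 885, 934 → excluded.
Retained (n=15): Σ = 4296, mean = 4296/15 = 286.400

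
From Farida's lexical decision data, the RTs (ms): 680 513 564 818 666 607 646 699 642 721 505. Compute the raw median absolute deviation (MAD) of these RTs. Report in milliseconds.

53 ms

Sorted: 505, 513, 564, 607, 642, 646, 666, 680, 699, 721, 818 → median = 646
|x − 646|: 34, 133, 82, 172, 20, 39, 0, 53, 4, 75, 141
Sorted deviations: 0, 4, 20, 34, 39, 53, 75, 82, 133, 141, 172 → MAD = 53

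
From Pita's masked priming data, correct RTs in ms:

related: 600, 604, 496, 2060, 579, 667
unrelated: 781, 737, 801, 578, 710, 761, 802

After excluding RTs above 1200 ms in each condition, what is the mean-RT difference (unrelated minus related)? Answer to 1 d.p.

149.4 ms

related: exclude 2060
M(related) = 2946/5 = 589.200
M(unrelated) = 5170/7 = 738.571
Difference = 738.571 − 589.200 = 149.371 ms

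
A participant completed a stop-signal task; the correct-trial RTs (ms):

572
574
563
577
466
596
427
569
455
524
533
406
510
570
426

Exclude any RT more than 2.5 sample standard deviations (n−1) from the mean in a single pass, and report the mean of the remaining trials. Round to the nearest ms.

n = 15, ΣRT = 7768, M = 517.867
Σ(x−M)² = 59233.73; s = √(59233.73/14) = 65.046
Cutoffs: 517.867 ± 2.5·65.046 → [355.3, 680.5]
No RTs fall outside the cutoffs; all 15 retained. Mean = 7768/15 = 517.867

518 ms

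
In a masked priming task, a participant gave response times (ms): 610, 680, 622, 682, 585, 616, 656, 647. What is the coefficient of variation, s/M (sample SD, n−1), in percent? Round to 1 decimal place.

5.4%

n = 8, Σ = 5098, M = 637.2500
Σ(x−M)² = 8433.500; s = √(8433.500/7) = 34.7100
CV = 34.7100 / 637.2500 = 0.05447 = 5.447%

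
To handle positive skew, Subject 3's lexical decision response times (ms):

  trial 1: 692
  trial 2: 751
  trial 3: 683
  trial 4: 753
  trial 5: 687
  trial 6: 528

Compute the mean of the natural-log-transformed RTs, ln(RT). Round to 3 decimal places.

ln(RT): 6.5396, 6.6214, 6.5265, 6.6241, 6.5323, 6.2691
Σ ln(RT) = 39.1130
Mean = 39.1130/6 = 6.51883

6.519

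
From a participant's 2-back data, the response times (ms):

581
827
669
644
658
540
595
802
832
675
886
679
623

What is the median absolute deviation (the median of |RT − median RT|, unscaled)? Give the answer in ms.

74 ms

Sorted: 540, 581, 595, 623, 644, 658, 669, 675, 679, 802, 827, 832, 886 → median = 669
|x − 669|: 88, 158, 0, 25, 11, 129, 74, 133, 163, 6, 217, 10, 46
Sorted deviations: 0, 6, 10, 11, 25, 46, 74, 88, 129, 133, 158, 163, 217 → MAD = 74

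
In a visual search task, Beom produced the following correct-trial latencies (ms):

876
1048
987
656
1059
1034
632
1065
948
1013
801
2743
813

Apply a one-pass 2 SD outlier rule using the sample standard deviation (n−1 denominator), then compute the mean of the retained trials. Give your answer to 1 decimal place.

n = 13, ΣRT = 13675, M = 1051.923
Σ(x−M)² = 3360914.92; s = √(3360914.92/12) = 529.222
Cutoffs: 1051.923 ± 2·529.222 → [-6.5, 2110.4]
Outside: 2743 → excluded.
Retained (n=12): Σ = 10932, mean = 10932/12 = 911.000

911.0 ms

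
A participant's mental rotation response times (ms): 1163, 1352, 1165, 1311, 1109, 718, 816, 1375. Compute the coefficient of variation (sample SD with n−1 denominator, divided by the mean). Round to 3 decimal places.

0.216

n = 8, Σ = 9009, M = 1126.1250
Σ(x−M)² = 413044.875; s = √(413044.875/7) = 242.9124
CV = 242.9124 / 1126.1250 = 0.21571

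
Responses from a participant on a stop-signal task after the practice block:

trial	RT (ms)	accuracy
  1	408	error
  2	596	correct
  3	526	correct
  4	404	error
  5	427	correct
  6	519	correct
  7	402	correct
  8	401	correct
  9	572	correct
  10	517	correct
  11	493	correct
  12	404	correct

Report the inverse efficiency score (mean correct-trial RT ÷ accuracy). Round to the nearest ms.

583 ms

Correct trials (n=10): 596, 526, 427, 519, 402, 401, 572, 517, 493, 404
Mean correct RT = 4857/10 = 485.7000 ms
Proportion correct = 10/12
IES = 485.7000 / (10/12) = 582.840 ms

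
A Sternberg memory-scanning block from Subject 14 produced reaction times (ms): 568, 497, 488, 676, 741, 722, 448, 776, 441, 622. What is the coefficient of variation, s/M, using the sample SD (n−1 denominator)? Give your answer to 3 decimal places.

n = 10, Σ = 5979, M = 597.9000
Σ(x−M)² = 144518.900; s = √(144518.900/9) = 126.7188
CV = 126.7188 / 597.9000 = 0.21194

0.212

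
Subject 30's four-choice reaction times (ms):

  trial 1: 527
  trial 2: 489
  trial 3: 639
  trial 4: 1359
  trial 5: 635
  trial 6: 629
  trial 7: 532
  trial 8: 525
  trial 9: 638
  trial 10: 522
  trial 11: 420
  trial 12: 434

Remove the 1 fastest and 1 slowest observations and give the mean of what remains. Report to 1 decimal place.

Sorted: 420, 434, 489, 522, 525, 527, 532, 629, 635, 638, 639, 1359
Drop lowest 1 (420) and highest 1 (1359)
Remaining (n=10): Σ = 5570, mean = 5570/10 = 557.000

557.0 ms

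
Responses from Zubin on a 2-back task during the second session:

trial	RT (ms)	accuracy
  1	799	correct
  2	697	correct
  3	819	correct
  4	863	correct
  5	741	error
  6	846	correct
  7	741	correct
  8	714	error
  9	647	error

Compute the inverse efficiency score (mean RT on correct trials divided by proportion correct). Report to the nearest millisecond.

1191 ms

Correct trials (n=6): 799, 697, 819, 863, 846, 741
Mean correct RT = 4765/6 = 794.1667 ms
Proportion correct = 6/9
IES = 794.1667 / (6/9) = 1191.250 ms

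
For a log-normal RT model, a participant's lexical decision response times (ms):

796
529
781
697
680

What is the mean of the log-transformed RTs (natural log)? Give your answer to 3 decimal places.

ln(RT): 6.6796, 6.2710, 6.6606, 6.5468, 6.5221
Σ ln(RT) = 32.6800
Mean = 32.6800/5 = 6.53601

6.536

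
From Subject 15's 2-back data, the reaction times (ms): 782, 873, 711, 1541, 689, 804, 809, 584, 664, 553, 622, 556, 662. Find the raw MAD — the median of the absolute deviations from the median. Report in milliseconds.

105 ms

Sorted: 553, 556, 584, 622, 662, 664, 689, 711, 782, 804, 809, 873, 1541 → median = 689
|x − 689|: 93, 184, 22, 852, 0, 115, 120, 105, 25, 136, 67, 133, 27
Sorted deviations: 0, 22, 25, 27, 67, 93, 105, 115, 120, 133, 136, 184, 852 → MAD = 105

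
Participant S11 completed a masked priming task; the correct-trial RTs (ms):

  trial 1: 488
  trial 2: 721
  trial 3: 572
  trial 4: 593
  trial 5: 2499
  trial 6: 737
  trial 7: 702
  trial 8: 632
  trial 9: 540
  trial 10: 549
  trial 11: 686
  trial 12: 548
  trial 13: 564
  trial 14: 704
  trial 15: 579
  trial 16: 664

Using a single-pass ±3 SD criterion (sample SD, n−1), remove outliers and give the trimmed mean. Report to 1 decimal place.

618.6 ms

n = 16, ΣRT = 11778, M = 736.125
Σ(x−M)² = 3400885.75; s = √(3400885.75/15) = 476.157
Cutoffs: 736.125 ± 3·476.157 → [-692.3, 2164.6]
Outside: 2499 → excluded.
Retained (n=15): Σ = 9279, mean = 9279/15 = 618.600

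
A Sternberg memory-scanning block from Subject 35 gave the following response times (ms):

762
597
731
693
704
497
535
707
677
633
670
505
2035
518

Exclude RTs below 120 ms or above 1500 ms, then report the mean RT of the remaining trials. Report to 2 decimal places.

633.00 ms

Excluded: 2035
Retained (n=13): Σ = 8229
Mean = 8229/13 = 633.0000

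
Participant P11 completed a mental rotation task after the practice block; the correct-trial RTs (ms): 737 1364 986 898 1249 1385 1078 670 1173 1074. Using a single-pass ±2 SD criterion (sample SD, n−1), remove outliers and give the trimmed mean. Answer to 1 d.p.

n = 10, ΣRT = 10614, M = 1061.400
Σ(x−M)² = 535180.40; s = √(535180.40/9) = 243.853
Cutoffs: 1061.400 ± 2·243.853 → [573.7, 1549.1]
No RTs fall outside the cutoffs; all 10 retained. Mean = 10614/10 = 1061.400

1061.4 ms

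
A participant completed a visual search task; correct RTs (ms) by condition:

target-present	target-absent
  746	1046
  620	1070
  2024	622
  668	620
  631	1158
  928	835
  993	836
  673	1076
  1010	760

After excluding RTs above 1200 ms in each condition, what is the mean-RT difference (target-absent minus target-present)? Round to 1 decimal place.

107.8 ms

target-present: exclude 2024
M(target-present) = 6269/8 = 783.625
M(target-absent) = 8023/9 = 891.444
Difference = 891.444 − 783.625 = 107.819 ms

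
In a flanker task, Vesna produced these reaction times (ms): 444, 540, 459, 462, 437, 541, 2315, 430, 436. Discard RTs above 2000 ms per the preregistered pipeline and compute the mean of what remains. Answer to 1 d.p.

468.6 ms

Excluded: 2315
Retained (n=8): Σ = 3749
Mean = 3749/8 = 468.6250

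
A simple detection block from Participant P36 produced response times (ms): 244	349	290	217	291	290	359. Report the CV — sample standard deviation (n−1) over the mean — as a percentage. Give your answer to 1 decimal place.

n = 7, Σ = 2040, M = 291.4286
Σ(x−M)² = 15673.714; s = √(15673.714/6) = 51.1105
CV = 51.1105 / 291.4286 = 0.17538 = 17.538%

17.5%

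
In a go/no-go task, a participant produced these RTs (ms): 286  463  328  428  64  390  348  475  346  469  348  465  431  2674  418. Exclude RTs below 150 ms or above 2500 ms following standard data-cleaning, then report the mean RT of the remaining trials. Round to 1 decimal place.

399.6 ms

Excluded: 64, 2674
Retained (n=13): Σ = 5195
Mean = 5195/13 = 399.6154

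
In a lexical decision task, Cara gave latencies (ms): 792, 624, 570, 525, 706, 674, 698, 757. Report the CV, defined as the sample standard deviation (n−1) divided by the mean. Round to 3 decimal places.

n = 8, Σ = 5346, M = 668.2500
Σ(x−M)² = 57665.500; s = √(57665.500/7) = 90.7630
CV = 90.7630 / 668.2500 = 0.13582

0.136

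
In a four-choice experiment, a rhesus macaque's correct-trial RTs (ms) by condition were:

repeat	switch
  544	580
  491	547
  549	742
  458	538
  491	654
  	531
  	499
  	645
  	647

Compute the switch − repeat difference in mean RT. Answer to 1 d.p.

91.5 ms

M(repeat) = 2533/5 = 506.600
M(switch) = 5383/9 = 598.111
Difference = 598.111 − 506.600 = 91.511 ms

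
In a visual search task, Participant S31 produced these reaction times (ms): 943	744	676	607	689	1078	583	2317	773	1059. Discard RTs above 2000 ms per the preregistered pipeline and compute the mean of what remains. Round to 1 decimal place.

794.7 ms

Excluded: 2317
Retained (n=9): Σ = 7152
Mean = 7152/9 = 794.6667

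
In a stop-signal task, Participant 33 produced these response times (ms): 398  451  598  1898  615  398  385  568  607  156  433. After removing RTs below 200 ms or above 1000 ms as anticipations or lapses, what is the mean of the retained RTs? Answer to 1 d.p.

494.8 ms

Excluded: 156, 1898
Retained (n=9): Σ = 4453
Mean = 4453/9 = 494.7778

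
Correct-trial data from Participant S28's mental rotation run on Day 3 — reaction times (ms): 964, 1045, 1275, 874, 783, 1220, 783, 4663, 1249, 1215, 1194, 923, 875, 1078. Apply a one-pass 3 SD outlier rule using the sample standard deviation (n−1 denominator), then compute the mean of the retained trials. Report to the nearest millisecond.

1037 ms

n = 14, ΣRT = 18141, M = 1295.786
Σ(x−M)² = 12603620.36; s = √(12603620.36/13) = 984.637
Cutoffs: 1295.786 ± 3·984.637 → [-1658.1, 4249.7]
Outside: 4663 → excluded.
Retained (n=13): Σ = 13478, mean = 13478/13 = 1036.769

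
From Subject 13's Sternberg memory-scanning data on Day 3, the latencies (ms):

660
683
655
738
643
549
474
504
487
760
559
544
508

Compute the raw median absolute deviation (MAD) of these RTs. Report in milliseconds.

Sorted: 474, 487, 504, 508, 544, 549, 559, 643, 655, 660, 683, 738, 760 → median = 559
|x − 559|: 101, 124, 96, 179, 84, 10, 85, 55, 72, 201, 0, 15, 51
Sorted deviations: 0, 10, 15, 51, 55, 72, 84, 85, 96, 101, 124, 179, 201 → MAD = 84

84 ms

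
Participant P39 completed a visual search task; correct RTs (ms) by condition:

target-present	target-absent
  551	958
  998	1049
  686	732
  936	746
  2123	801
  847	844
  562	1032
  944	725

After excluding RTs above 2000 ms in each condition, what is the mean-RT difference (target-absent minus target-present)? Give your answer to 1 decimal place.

71.7 ms

target-present: exclude 2123
M(target-present) = 5524/7 = 789.143
M(target-absent) = 6887/8 = 860.875
Difference = 860.875 − 789.143 = 71.732 ms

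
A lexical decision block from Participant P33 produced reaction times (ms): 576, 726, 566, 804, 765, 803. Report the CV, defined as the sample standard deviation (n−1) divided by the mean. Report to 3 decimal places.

0.154

n = 6, Σ = 4240, M = 706.6667
Σ(x−M)² = 59391.333; s = √(59391.333/5) = 108.9875
CV = 108.9875 / 706.6667 = 0.15423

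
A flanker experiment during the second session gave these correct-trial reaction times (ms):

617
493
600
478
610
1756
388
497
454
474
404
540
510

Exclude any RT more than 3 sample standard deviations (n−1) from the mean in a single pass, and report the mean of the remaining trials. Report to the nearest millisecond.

505 ms

n = 13, ΣRT = 7821, M = 601.615
Σ(x−M)² = 1505885.08; s = √(1505885.08/12) = 354.246
Cutoffs: 601.615 ± 3·354.246 → [-461.1, 1664.4]
Outside: 1756 → excluded.
Retained (n=12): Σ = 6065, mean = 6065/12 = 505.417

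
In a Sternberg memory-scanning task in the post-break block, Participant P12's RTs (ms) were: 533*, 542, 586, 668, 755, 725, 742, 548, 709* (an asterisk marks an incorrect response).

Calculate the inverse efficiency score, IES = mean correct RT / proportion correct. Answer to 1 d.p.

838.7 ms

Correct trials (n=7): 542, 586, 668, 755, 725, 742, 548
Mean correct RT = 4566/7 = 652.2857 ms
Proportion correct = 7/9
IES = 652.2857 / (7/9) = 838.653 ms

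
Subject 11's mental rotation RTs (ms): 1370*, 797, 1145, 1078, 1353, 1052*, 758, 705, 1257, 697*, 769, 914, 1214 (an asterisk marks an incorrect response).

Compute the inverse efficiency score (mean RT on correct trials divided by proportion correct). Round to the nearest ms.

Correct trials (n=10): 797, 1145, 1078, 1353, 758, 705, 1257, 769, 914, 1214
Mean correct RT = 9990/10 = 999.0000 ms
Proportion correct = 10/13
IES = 999.0000 / (10/13) = 1298.700 ms

1299 ms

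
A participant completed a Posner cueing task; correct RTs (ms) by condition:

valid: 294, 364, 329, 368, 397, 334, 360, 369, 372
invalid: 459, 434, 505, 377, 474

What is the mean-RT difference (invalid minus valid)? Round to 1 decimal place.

95.7 ms

M(valid) = 3187/9 = 354.111
M(invalid) = 2249/5 = 449.800
Difference = 449.800 − 354.111 = 95.689 ms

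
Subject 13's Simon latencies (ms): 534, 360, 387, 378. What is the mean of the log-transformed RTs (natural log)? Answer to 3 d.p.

6.015

ln(RT): 6.2804, 5.8861, 5.9584, 5.9349
Σ ln(RT) = 24.0598
Mean = 24.0598/4 = 6.01495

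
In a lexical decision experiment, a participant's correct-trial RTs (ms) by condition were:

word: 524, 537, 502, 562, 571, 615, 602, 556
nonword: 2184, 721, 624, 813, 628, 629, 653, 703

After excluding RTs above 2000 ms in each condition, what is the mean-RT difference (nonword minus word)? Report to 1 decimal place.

122.9 ms

nonword: exclude 2184
M(word) = 4469/8 = 558.625
M(nonword) = 4771/7 = 681.571
Difference = 681.571 − 558.625 = 122.946 ms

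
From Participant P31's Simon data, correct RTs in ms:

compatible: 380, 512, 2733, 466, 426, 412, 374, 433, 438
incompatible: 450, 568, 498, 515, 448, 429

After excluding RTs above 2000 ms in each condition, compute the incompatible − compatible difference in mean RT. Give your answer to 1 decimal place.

compatible: exclude 2733
M(compatible) = 3441/8 = 430.125
M(incompatible) = 2908/6 = 484.667
Difference = 484.667 − 430.125 = 54.542 ms

54.5 ms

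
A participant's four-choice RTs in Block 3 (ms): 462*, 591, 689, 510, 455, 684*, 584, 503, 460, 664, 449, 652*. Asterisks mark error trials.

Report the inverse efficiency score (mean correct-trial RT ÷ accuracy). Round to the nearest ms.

727 ms

Correct trials (n=9): 591, 689, 510, 455, 584, 503, 460, 664, 449
Mean correct RT = 4905/9 = 545.0000 ms
Proportion correct = 9/12
IES = 545.0000 / (9/12) = 726.667 ms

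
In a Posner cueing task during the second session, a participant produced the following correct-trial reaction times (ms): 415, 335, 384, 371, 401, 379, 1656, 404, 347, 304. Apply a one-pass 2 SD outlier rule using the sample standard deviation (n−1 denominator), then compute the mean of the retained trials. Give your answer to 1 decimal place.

371.1 ms

n = 10, ΣRT = 4996, M = 499.600
Σ(x−M)² = 1496364.40; s = √(1496364.40/9) = 407.753
Cutoffs: 499.600 ± 2·407.753 → [-315.9, 1315.1]
Outside: 1656 → excluded.
Retained (n=9): Σ = 3340, mean = 3340/9 = 371.111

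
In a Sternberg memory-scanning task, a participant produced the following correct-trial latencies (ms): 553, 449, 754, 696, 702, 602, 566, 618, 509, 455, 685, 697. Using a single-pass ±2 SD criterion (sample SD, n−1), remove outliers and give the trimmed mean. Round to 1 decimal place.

n = 12, ΣRT = 7286, M = 607.167
Σ(x−M)² = 115153.67; s = √(115153.67/11) = 102.316
Cutoffs: 607.167 ± 2·102.316 → [402.5, 811.8]
No RTs fall outside the cutoffs; all 12 retained. Mean = 7286/12 = 607.167

607.2 ms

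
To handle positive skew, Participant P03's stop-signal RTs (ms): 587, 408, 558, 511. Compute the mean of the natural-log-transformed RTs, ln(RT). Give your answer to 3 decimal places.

6.237

ln(RT): 6.3750, 6.0113, 6.3244, 6.2364
Σ ln(RT) = 24.9470
Mean = 24.9470/4 = 6.23676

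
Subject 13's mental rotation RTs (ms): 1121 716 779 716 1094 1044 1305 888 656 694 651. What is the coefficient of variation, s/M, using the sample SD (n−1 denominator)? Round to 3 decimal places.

n = 11, Σ = 9664, M = 878.5455
Σ(x−M)² = 512644.727; s = √(512644.727/10) = 226.4166
CV = 226.4166 / 878.5455 = 0.25772

0.258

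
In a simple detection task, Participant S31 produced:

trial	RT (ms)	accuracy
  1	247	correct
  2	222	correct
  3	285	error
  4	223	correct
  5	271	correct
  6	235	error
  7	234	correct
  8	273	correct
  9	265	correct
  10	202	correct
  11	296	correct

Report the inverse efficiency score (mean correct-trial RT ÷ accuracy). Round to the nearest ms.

Correct trials (n=9): 247, 222, 223, 271, 234, 273, 265, 202, 296
Mean correct RT = 2233/9 = 248.1111 ms
Proportion correct = 9/11
IES = 248.1111 / (9/11) = 303.247 ms

303 ms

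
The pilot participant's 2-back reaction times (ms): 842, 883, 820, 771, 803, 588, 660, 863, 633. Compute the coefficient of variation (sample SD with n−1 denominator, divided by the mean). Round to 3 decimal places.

n = 9, Σ = 6863, M = 762.5556
Σ(x−M)² = 93686.222; s = √(93686.222/8) = 108.2163
CV = 108.2163 / 762.5556 = 0.14191

0.142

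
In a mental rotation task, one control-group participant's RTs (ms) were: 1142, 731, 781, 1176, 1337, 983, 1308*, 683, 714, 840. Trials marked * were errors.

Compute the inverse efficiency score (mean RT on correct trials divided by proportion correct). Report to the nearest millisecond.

1035 ms

Correct trials (n=9): 1142, 731, 781, 1176, 1337, 983, 683, 714, 840
Mean correct RT = 8387/9 = 931.8889 ms
Proportion correct = 9/10
IES = 931.8889 / (9/10) = 1035.432 ms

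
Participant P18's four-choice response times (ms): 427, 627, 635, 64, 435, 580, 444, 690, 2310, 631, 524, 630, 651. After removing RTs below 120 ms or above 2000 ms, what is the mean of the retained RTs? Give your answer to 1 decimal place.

570.4 ms

Excluded: 64, 2310
Retained (n=11): Σ = 6274
Mean = 6274/11 = 570.3636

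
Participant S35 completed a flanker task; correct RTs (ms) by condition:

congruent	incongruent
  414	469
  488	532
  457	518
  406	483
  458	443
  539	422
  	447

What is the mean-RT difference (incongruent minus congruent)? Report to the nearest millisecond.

13 ms

M(congruent) = 2762/6 = 460.333
M(incongruent) = 3314/7 = 473.429
Difference = 473.429 − 460.333 = 13.095 ms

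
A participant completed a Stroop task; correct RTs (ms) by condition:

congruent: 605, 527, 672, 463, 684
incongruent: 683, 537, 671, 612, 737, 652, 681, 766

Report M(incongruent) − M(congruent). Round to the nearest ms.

77 ms

M(congruent) = 2951/5 = 590.200
M(incongruent) = 5339/8 = 667.375
Difference = 667.375 − 590.200 = 77.175 ms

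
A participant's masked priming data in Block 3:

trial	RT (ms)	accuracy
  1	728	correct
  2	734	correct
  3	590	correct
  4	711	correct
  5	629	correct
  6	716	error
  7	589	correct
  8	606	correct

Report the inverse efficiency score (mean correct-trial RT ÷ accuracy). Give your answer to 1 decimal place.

Correct trials (n=7): 728, 734, 590, 711, 629, 589, 606
Mean correct RT = 4587/7 = 655.2857 ms
Proportion correct = 7/8
IES = 655.2857 / (7/8) = 748.898 ms

748.9 ms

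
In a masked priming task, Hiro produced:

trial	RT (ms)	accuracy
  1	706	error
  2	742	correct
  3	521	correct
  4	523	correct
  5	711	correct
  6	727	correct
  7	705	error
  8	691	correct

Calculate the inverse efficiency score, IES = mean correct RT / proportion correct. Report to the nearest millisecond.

870 ms

Correct trials (n=6): 742, 521, 523, 711, 727, 691
Mean correct RT = 3915/6 = 652.5000 ms
Proportion correct = 6/8
IES = 652.5000 / (6/8) = 870.000 ms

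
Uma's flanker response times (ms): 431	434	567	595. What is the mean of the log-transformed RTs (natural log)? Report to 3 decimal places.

ln(RT): 6.0661, 6.0730, 6.3404, 6.3886
Σ ln(RT) = 24.8681
Mean = 24.8681/4 = 6.21702

6.217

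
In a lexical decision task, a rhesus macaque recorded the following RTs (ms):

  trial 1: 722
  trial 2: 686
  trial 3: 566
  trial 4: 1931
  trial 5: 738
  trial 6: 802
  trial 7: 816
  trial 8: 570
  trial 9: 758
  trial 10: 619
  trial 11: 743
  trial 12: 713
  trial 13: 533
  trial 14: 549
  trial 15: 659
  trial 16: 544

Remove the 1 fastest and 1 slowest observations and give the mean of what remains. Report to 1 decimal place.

677.5 ms

Sorted: 533, 544, 549, 566, 570, 619, 659, 686, 713, 722, 738, 743, 758, 802, 816, 1931
Drop lowest 1 (533) and highest 1 (1931)
Remaining (n=14): Σ = 9485, mean = 9485/14 = 677.500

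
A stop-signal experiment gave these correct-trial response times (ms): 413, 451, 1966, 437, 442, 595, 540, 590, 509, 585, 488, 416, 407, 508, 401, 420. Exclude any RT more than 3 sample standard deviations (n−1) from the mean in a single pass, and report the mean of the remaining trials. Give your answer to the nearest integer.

n = 16, ΣRT = 9168, M = 573.000
Σ(x−M)² = 2139340.00; s = √(2139340.00/15) = 377.654
Cutoffs: 573.000 ± 3·377.654 → [-560.0, 1706.0]
Outside: 1966 → excluded.
Retained (n=15): Σ = 7202, mean = 7202/15 = 480.133

480 ms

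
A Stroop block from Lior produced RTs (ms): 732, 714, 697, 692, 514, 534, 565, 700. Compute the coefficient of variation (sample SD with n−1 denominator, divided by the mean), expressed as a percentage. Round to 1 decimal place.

13.9%

n = 8, Σ = 5148, M = 643.5000
Σ(x−M)² = 56132.000; s = √(56132.000/7) = 89.5481
CV = 89.5481 / 643.5000 = 0.13916 = 13.916%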